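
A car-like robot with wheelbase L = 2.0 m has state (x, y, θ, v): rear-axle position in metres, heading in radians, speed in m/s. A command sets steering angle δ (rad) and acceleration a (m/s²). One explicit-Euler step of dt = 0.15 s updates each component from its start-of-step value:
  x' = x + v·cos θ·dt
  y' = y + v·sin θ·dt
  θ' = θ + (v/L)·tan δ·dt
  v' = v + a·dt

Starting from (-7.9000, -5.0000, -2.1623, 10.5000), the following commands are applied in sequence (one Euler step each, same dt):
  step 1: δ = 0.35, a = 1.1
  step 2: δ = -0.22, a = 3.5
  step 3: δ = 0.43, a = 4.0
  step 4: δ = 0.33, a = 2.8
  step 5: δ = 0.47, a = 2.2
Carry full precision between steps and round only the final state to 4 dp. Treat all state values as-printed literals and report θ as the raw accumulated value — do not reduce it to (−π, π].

(-9.8371, -12.8736, -0.9008, 12.5400)

after step 1 (δ=0.35, a=1.1): (-8.778236, -6.307412, -1.874840, 10.665000)
after step 2 (δ=-0.22, a=3.5): (-9.257170, -7.833788, -2.053708, 11.190000)
after step 3 (δ=0.43, a=4.0): (-10.036598, -9.320346, -1.668810, 11.790000)
after step 4 (δ=0.33, a=2.8): (-10.209657, -11.080358, -1.365932, 12.210000)
after step 5 (δ=0.47, a=2.2): (-9.837068, -12.873559, -0.900763, 12.540000)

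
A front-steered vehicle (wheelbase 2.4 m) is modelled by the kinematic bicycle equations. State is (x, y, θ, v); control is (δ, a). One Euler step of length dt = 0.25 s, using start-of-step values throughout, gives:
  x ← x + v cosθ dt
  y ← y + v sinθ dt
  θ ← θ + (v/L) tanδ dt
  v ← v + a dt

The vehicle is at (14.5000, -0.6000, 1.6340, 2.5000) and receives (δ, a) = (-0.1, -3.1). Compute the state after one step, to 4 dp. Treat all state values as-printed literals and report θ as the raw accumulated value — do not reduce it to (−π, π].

(14.4605, 0.0238, 1.6079, 1.7250)

x' = 14.5000 + 2.5000·cos(1.6340)·0.25 = 14.4605
y' = -0.6000 + 2.5000·sin(1.6340)·0.25 = 0.0238
θ' = 1.6340 + (2.5000/2.4)·tan(-0.1)·0.25 = 1.6079
v' = 2.5000 − 3.1000·0.25 = 1.7250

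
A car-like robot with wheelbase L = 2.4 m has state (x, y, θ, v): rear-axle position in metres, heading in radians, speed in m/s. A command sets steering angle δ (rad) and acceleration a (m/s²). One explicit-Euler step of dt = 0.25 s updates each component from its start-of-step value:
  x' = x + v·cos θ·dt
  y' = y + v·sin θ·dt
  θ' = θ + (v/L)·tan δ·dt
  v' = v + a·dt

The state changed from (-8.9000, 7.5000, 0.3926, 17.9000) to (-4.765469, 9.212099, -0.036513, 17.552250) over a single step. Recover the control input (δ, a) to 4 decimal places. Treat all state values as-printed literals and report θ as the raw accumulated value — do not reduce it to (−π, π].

δ = -0.2262, a = -1.3910

a = (v'−v)/dt = (-0.347750)/0.25 = -1.3910
Δθ = θ'−θ = -0.429113;  (v·dt/L) = 17.9000·0.25/2.4 = 1.864583
tan δ = Δθ·L/(v·dt) = -0.230139  →  δ = -0.2262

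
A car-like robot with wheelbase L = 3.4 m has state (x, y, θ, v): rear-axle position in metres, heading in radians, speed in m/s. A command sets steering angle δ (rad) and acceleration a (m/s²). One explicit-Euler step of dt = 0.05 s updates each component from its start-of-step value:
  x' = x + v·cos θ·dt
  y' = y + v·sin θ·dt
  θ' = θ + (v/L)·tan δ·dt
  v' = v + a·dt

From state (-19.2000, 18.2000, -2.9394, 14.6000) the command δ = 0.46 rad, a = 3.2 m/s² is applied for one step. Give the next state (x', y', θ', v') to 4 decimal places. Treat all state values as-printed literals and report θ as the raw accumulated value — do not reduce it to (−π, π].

(-19.9151, 18.0534, -2.8330, 14.7600)

x' = -19.2000 + 14.6000·cos(-2.9394)·0.05 = -19.9151
y' = 18.2000 + 14.6000·sin(-2.9394)·0.05 = 18.0534
θ' = -2.9394 + (14.6000/3.4)·tan(0.46)·0.05 = -2.8330
v' = 14.6000 + 3.2000·0.05 = 14.7600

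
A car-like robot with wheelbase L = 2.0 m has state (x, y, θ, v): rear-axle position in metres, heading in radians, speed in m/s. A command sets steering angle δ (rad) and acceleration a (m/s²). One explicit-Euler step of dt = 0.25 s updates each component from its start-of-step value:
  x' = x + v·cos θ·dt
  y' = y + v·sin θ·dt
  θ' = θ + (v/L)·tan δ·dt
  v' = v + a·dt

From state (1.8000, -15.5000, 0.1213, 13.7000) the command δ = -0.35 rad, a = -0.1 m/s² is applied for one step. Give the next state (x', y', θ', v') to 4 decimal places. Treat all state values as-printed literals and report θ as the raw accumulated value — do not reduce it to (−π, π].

x' = 1.8000 + 13.7000·cos(0.1213)·0.25 = 5.1998
y' = -15.5000 + 13.7000·sin(0.1213)·0.25 = -15.0856
θ' = 0.1213 + (13.7000/2.0)·tan(-0.35)·0.25 = -0.5038
v' = 13.7000 − 0.1000·0.25 = 13.6750

(5.1998, -15.0856, -0.5038, 13.6750)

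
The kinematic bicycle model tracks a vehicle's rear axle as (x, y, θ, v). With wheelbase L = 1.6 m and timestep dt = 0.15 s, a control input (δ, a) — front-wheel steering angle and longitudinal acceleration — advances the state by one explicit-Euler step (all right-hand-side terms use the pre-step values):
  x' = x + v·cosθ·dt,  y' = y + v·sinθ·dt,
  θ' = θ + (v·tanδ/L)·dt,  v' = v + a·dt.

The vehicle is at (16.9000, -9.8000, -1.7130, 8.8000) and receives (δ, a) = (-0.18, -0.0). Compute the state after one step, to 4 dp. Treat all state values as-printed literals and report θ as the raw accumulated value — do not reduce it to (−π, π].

x' = 16.9000 + 8.8000·cos(-1.7130)·0.15 = 16.7129
y' = -9.8000 + 8.8000·sin(-1.7130)·0.15 = -11.1067
θ' = -1.7130 + (8.8000/1.6)·tan(-0.18)·0.15 = -1.8631
v' = 8.8000 + 0.0000·0.15 = 8.8000

(16.7129, -11.1067, -1.8631, 8.8000)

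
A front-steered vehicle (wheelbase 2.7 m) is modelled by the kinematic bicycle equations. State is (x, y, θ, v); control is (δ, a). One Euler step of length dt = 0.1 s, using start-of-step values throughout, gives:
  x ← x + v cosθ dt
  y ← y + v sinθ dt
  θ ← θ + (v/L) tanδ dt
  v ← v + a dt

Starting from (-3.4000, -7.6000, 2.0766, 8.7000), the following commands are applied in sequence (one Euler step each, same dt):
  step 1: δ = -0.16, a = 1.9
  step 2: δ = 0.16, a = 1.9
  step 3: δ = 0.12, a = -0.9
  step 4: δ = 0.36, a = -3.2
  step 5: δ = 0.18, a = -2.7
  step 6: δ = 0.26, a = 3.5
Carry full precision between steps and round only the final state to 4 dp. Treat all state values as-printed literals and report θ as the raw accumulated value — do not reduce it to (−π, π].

after step 1 (δ=-0.16, a=1.9): (-3.821524, -6.838937, 2.024600, 8.890000)
after step 2 (δ=0.16, a=1.9): (-4.211251, -6.039916, 2.077736, 9.080000)
after step 3 (δ=0.12, a=-0.9): (-4.652088, -5.246111, 2.118286, 8.990000)
after step 4 (δ=0.36, a=-3.2): (-5.120058, -4.478514, 2.243614, 8.670000)
after step 5 (δ=0.18, a=-2.7): (-5.660366, -3.800461, 2.302047, 8.400000)
after step 6 (δ=0.26, a=3.5): (-6.221319, -3.175215, 2.384809, 8.750000)

(-6.2213, -3.1752, 2.3848, 8.7500)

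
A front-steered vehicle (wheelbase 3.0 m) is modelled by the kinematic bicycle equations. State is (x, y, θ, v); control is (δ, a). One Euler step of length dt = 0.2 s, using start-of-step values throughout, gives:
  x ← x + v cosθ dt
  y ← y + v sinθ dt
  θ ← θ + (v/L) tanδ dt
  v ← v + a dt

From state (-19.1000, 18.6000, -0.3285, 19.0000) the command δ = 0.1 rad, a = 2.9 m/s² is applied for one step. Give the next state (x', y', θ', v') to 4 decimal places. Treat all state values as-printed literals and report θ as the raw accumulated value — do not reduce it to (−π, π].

(-15.5032, 17.3740, -0.2014, 19.5800)

x' = -19.1000 + 19.0000·cos(-0.3285)·0.2 = -15.5032
y' = 18.6000 + 19.0000·sin(-0.3285)·0.2 = 17.3740
θ' = -0.3285 + (19.0000/3.0)·tan(0.1)·0.2 = -0.2014
v' = 19.0000 + 2.9000·0.2 = 19.5800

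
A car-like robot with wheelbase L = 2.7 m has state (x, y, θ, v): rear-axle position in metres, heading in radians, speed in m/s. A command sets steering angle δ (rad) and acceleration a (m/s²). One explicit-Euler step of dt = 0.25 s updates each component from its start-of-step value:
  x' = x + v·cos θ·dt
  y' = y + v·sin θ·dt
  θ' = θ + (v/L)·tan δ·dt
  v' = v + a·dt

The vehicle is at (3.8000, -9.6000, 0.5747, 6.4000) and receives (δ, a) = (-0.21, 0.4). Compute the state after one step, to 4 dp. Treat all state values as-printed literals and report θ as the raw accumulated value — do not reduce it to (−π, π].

x' = 3.8000 + 6.4000·cos(0.5747)·0.25 = 5.1430
y' = -9.6000 + 6.4000·sin(0.5747)·0.25 = -8.7303
θ' = 0.5747 + (6.4000/2.7)·tan(-0.21)·0.25 = 0.4484
v' = 6.4000 + 0.4000·0.25 = 6.5000

(5.1430, -8.7303, 0.4484, 6.5000)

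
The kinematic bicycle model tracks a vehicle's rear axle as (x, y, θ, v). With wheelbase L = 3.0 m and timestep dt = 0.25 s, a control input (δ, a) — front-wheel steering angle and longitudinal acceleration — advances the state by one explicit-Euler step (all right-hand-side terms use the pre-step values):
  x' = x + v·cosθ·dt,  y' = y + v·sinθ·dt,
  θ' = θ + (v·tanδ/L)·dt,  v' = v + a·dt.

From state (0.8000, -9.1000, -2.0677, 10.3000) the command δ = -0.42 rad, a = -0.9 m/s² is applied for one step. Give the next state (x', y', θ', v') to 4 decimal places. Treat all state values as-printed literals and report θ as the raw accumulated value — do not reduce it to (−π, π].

(-0.4275, -11.3636, -2.4510, 10.0750)

x' = 0.8000 + 10.3000·cos(-2.0677)·0.25 = -0.4275
y' = -9.1000 + 10.3000·sin(-2.0677)·0.25 = -11.3636
θ' = -2.0677 + (10.3000/3.0)·tan(-0.42)·0.25 = -2.4510
v' = 10.3000 − 0.9000·0.25 = 10.0750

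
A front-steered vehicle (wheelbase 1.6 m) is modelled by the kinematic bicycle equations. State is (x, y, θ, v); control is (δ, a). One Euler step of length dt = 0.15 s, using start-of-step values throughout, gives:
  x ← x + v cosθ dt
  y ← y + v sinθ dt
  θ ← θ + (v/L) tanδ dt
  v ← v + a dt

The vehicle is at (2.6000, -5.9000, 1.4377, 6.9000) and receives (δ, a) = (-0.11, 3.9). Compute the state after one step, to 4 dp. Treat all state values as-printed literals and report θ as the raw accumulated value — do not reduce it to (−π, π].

x' = 2.6000 + 6.9000·cos(1.4377)·0.15 = 2.7373
y' = -5.9000 + 6.9000·sin(1.4377)·0.15 = -4.8742
θ' = 1.4377 + (6.9000/1.6)·tan(-0.11)·0.15 = 1.3663
v' = 6.9000 + 3.9000·0.15 = 7.4850

(2.7373, -4.8742, 1.3663, 7.4850)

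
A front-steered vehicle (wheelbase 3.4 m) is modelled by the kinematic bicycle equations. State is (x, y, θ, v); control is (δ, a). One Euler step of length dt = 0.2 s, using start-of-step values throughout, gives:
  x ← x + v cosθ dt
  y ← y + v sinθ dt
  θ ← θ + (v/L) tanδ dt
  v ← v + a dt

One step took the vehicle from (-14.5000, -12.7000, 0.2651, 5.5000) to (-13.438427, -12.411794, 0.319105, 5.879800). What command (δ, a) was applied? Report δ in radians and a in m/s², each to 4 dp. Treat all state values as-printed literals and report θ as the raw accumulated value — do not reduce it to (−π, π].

δ = 0.1654, a = 1.8990

a = (v'−v)/dt = (0.379800)/0.2 = 1.8990
Δθ = θ'−θ = 0.054005;  (v·dt/L) = 5.5000·0.2/3.4 = 0.323529
tan δ = Δθ·L/(v·dt) = 0.166925  →  δ = 0.1654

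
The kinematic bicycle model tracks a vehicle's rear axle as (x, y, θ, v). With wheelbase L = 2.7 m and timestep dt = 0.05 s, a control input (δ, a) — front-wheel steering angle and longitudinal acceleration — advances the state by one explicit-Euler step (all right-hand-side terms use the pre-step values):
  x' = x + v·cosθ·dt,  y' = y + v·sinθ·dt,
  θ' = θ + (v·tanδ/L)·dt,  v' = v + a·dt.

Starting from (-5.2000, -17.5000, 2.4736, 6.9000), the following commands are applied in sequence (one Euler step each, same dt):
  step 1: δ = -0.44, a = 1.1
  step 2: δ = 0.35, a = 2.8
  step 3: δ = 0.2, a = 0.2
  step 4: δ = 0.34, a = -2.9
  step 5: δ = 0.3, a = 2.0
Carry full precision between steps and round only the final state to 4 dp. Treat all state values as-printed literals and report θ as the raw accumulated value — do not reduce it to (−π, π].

after step 1 (δ=-0.44, a=1.1): (-5.470848, -17.286303, 2.413445, 6.955000)
after step 2 (δ=0.35, a=2.8): (-5.730411, -17.054880, 2.460459, 7.095000)
after step 3 (δ=0.2, a=0.2): (-6.006002, -16.831503, 2.487093, 7.105000)
after step 4 (δ=0.34, a=-2.9): (-6.287841, -16.615240, 2.533635, 6.960000)
after step 5 (δ=0.3, a=2.0): (-6.573485, -16.416465, 2.573505, 7.060000)

(-6.5735, -16.4165, 2.5735, 7.0600)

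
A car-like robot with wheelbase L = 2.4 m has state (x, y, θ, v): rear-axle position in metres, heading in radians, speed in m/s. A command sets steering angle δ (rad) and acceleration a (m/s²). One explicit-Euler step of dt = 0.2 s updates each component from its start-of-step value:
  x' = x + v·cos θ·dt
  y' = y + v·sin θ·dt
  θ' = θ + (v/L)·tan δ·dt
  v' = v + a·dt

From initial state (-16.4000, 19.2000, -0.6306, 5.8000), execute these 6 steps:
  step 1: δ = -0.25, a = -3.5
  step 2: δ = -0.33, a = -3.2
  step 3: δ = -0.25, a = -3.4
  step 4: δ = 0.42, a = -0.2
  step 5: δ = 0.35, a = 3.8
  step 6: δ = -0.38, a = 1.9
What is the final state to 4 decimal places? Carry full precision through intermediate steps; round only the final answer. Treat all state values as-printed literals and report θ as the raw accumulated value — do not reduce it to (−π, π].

after step 1 (δ=-0.25, a=-3.5): (-15.463098, 18.516030, -0.754015, 5.100000)
after step 2 (δ=-0.33, a=-3.2): (-14.719573, 17.817767, -0.899588, 4.460000)
after step 3 (δ=-0.25, a=-3.4): (-14.164810, 17.119268, -0.994490, 3.780000)
after step 4 (δ=0.42, a=-0.2): (-13.752842, 16.485376, -0.853820, 3.740000)
after step 5 (δ=0.35, a=3.8): (-13.261325, 15.921537, -0.740053, 4.500000)
after step 6 (δ=-0.38, a=1.9): (-12.596736, 15.314642, -0.889833, 4.880000)

(-12.5967, 15.3146, -0.8898, 4.8800)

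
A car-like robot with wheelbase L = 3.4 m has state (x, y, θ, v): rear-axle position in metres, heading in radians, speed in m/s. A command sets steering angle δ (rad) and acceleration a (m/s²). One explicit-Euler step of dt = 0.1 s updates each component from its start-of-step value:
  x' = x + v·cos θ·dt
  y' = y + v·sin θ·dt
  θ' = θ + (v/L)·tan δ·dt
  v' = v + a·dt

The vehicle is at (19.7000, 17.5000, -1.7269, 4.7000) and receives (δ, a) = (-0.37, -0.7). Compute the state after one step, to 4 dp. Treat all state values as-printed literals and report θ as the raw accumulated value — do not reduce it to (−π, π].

x' = 19.7000 + 4.7000·cos(-1.7269)·0.1 = 19.6269
y' = 17.5000 + 4.7000·sin(-1.7269)·0.1 = 17.0357
θ' = -1.7269 + (4.7000/3.4)·tan(-0.37)·0.1 = -1.7805
v' = 4.7000 − 0.7000·0.1 = 4.6300

(19.6269, 17.0357, -1.7805, 4.6300)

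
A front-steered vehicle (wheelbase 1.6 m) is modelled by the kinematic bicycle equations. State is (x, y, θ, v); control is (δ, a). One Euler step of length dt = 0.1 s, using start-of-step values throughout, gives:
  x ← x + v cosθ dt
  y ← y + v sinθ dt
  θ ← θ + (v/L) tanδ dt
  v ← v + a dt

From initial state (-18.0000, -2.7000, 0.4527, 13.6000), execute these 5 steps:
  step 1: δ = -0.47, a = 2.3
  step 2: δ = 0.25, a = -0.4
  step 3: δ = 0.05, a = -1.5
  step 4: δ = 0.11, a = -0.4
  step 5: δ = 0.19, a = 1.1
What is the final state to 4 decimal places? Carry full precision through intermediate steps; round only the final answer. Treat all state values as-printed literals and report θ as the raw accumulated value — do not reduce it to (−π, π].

after step 1 (δ=-0.47, a=2.3): (-16.776994, -2.105143, 0.020929, 13.830000)
after step 2 (δ=0.25, a=-0.4): (-15.394296, -2.076200, 0.241640, 13.790000)
after step 3 (δ=0.05, a=-1.5): (-14.055361, -1.746211, 0.284770, 13.640000)
after step 4 (δ=0.11, a=-0.4): (-12.746294, -1.363014, 0.378925, 13.600000)
after step 5 (δ=0.19, a=1.1): (-11.482769, -0.859920, 0.542397, 13.710000)

(-11.4828, -0.8599, 0.5424, 13.7100)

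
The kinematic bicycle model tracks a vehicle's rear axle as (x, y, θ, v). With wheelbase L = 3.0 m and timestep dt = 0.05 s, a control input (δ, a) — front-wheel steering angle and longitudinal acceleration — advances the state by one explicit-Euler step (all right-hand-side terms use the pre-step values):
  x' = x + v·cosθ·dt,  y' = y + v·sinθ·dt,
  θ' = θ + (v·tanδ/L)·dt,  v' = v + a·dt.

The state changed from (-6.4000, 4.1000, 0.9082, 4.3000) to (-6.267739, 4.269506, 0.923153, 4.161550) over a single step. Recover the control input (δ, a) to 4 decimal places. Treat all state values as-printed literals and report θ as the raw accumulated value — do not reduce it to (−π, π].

δ = 0.2057, a = -2.7690

a = (v'−v)/dt = (-0.138450)/0.05 = -2.7690
Δθ = θ'−θ = 0.014953;  (v·dt/L) = 4.3000·0.05/3.0 = 0.071667
tan δ = Δθ·L/(v·dt) = 0.208647  →  δ = 0.2057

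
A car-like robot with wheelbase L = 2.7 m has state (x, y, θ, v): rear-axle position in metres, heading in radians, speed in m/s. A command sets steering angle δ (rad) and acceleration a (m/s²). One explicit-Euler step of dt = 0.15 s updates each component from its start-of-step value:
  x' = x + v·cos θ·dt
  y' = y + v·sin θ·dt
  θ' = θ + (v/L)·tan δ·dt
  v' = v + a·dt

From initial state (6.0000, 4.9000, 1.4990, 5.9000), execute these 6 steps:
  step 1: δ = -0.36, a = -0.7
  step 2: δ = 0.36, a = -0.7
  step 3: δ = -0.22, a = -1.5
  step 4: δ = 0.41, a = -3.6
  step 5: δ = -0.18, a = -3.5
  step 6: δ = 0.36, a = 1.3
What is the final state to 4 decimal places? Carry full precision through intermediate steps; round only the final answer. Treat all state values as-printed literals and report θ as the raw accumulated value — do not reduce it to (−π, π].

(6.4640, 9.6952, 1.6003, 4.5950)

after step 1 (δ=-0.36, a=-0.7): (6.063485, 5.782720, 1.375624, 5.795000)
after step 2 (δ=0.36, a=-0.7): (6.232064, 6.635467, 1.496804, 5.690000)
after step 3 (δ=-0.22, a=-1.5): (6.295159, 7.486631, 1.426116, 5.465000)
after step 4 (δ=0.41, a=-3.6): (6.413347, 8.297817, 1.558075, 4.925000)
after step 5 (δ=-0.18, a=-3.5): (6.422745, 9.036507, 1.508286, 4.400000)
after step 6 (δ=0.36, a=1.3): (6.463975, 9.695218, 1.600295, 4.595000)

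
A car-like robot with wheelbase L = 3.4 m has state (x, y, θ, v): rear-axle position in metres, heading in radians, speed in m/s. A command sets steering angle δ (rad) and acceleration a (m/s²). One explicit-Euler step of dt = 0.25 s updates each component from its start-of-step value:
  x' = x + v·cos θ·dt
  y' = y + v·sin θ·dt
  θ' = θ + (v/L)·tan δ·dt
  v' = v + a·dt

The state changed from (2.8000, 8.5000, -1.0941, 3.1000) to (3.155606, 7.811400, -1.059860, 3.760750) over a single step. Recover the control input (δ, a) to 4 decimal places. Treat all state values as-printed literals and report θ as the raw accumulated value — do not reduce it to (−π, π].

a = (v'−v)/dt = (0.660750)/0.25 = 2.6430
Δθ = θ'−θ = 0.034240;  (v·dt/L) = 3.1000·0.25/3.4 = 0.227941
tan δ = Δθ·L/(v·dt) = 0.150214  →  δ = 0.1491

δ = 0.1491, a = 2.6430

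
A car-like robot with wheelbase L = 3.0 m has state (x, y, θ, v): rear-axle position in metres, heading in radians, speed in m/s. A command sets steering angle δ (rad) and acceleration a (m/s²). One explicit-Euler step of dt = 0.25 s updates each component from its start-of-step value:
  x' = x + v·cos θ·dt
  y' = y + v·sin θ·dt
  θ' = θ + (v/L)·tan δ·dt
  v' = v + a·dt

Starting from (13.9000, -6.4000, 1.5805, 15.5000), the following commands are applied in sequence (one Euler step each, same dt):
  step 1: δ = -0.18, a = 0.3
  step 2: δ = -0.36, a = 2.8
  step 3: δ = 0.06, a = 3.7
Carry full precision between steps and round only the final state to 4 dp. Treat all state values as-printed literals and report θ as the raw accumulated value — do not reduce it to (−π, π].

after step 1 (δ=-0.18, a=0.3): (13.862399, -2.525182, 1.345456, 15.575000)
after step 2 (δ=-0.36, a=2.8): (14.732411, 1.270126, 0.856916, 16.275000)
after step 3 (δ=0.06, a=3.7): (17.396511, 4.345398, 0.938389, 17.200000)

(17.3965, 4.3454, 0.9384, 17.2000)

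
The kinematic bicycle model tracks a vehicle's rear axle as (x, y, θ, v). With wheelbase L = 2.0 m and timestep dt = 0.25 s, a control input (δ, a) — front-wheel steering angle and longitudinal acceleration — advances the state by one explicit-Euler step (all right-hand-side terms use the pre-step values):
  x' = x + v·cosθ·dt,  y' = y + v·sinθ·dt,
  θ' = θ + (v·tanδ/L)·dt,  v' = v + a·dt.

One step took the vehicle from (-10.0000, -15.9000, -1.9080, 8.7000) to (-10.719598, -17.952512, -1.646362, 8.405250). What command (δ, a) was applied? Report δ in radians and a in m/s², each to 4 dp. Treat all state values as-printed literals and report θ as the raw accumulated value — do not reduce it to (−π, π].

a = (v'−v)/dt = (-0.294750)/0.25 = -1.1790
Δθ = θ'−θ = 0.261638;  (v·dt/L) = 8.7000·0.25/2.0 = 1.087500
tan δ = Δθ·L/(v·dt) = 0.240587  →  δ = 0.2361

δ = 0.2361, a = -1.1790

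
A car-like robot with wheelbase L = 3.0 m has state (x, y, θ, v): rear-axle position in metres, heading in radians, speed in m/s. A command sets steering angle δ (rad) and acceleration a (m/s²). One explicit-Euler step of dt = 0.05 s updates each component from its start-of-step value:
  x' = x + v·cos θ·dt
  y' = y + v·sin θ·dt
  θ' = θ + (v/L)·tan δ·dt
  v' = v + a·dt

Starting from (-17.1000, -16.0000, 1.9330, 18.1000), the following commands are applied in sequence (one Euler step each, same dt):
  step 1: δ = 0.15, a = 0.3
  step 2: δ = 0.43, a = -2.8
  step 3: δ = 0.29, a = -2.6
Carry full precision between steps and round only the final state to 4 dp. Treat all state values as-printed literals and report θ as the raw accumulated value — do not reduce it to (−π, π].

after step 1 (δ=0.15, a=0.3): (-17.420674, -15.153718, 1.978592, 18.115000)
after step 2 (δ=0.43, a=-2.8): (-17.779883, -14.322242, 2.117058, 17.975000)
after step 3 (δ=0.29, a=-2.6): (-18.246780, -13.554285, 2.206457, 17.845000)

(-18.2468, -13.5543, 2.2065, 17.8450)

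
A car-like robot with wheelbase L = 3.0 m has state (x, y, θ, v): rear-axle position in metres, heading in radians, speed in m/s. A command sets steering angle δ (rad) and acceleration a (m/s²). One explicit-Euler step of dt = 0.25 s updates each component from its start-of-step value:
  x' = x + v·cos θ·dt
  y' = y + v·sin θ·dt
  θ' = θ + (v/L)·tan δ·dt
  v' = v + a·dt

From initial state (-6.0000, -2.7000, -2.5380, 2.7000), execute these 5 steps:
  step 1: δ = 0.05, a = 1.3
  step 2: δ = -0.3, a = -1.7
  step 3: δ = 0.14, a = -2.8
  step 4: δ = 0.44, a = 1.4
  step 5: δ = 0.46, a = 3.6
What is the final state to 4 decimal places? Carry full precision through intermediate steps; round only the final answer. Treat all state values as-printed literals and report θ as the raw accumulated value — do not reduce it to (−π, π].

after step 1 (δ=0.05, a=1.3): (-6.555729, -3.083133, -2.526741, 3.025000)
after step 2 (δ=-0.3, a=-1.7): (-7.173478, -3.519366, -2.604719, 2.600000)
after step 3 (δ=0.14, a=-2.8): (-7.732031, -3.851810, -2.574186, 1.900000)
after step 4 (δ=0.44, a=1.4): (-8.132597, -4.107097, -2.499646, 2.250000)
after step 5 (δ=0.46, a=3.6): (-8.583121, -4.443897, -2.406749, 3.150000)

(-8.5831, -4.4439, -2.4067, 3.1500)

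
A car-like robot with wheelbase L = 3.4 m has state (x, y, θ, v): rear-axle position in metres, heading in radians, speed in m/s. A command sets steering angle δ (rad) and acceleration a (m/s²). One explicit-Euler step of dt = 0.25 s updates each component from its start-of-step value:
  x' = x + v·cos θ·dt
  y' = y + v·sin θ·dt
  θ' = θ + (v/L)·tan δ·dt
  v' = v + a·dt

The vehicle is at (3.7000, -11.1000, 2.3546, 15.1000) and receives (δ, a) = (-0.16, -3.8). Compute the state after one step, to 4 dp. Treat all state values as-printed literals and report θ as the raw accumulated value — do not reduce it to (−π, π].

x' = 3.7000 + 15.1000·cos(2.3546)·0.25 = 1.0349
y' = -11.1000 + 15.1000·sin(2.3546)·0.25 = -8.4264
θ' = 2.3546 + (15.1000/3.4)·tan(-0.16)·0.25 = 2.1754
v' = 15.1000 − 3.8000·0.25 = 14.1500

(1.0349, -8.4264, 2.1754, 14.1500)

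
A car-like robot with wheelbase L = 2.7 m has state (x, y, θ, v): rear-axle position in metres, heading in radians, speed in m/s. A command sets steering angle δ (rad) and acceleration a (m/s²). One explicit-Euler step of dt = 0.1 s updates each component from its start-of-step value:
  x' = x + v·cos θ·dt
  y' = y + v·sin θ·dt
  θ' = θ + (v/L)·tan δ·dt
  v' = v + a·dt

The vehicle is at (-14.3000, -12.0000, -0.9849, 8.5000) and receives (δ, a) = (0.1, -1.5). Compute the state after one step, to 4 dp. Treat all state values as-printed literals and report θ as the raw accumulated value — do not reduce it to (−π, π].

(-13.8300, -12.7082, -0.9533, 8.3500)

x' = -14.3000 + 8.5000·cos(-0.9849)·0.1 = -13.8300
y' = -12.0000 + 8.5000·sin(-0.9849)·0.1 = -12.7082
θ' = -0.9849 + (8.5000/2.7)·tan(0.1)·0.1 = -0.9533
v' = 8.5000 − 1.5000·0.1 = 8.3500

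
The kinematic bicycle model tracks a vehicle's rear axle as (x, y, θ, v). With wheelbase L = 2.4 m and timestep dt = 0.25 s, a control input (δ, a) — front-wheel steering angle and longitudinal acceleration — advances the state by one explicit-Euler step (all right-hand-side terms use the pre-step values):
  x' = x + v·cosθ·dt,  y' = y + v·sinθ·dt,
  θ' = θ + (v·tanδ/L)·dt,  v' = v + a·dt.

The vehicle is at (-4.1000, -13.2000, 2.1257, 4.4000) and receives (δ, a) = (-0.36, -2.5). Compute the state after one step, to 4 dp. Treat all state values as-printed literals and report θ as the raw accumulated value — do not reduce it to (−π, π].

(-4.6795, -12.2651, 1.9532, 3.7750)

x' = -4.1000 + 4.4000·cos(2.1257)·0.25 = -4.6795
y' = -13.2000 + 4.4000·sin(2.1257)·0.25 = -12.2651
θ' = 2.1257 + (4.4000/2.4)·tan(-0.36)·0.25 = 1.9532
v' = 4.4000 − 2.5000·0.25 = 3.7750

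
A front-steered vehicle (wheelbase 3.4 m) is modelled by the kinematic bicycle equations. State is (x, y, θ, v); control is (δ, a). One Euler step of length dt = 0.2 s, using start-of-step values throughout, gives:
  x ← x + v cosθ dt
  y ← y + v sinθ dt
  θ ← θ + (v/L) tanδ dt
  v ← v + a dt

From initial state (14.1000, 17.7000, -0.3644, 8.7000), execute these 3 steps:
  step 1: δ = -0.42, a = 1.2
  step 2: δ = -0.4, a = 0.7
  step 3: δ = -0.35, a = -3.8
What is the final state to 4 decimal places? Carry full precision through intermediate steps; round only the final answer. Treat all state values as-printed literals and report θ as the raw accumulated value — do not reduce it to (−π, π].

(18.4537, 14.7588, -1.0102, 8.3200)

after step 1 (δ=-0.42, a=1.2): (15.725748, 17.079884, -0.592940, 8.940000)
after step 2 (δ=-0.4, a=0.7): (17.208539, 16.080746, -0.815280, 9.080000)
after step 3 (δ=-0.35, a=-3.8): (18.453706, 14.758848, -1.010248, 8.320000)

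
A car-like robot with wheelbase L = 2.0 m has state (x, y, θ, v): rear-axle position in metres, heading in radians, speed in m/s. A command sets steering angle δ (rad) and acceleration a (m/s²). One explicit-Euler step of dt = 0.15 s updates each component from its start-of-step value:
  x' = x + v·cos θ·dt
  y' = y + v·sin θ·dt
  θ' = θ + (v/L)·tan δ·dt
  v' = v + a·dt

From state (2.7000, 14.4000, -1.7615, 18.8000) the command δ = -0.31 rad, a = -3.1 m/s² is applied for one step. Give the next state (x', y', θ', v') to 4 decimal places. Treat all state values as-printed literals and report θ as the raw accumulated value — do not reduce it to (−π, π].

x' = 2.7000 + 18.8000·cos(-1.7615)·0.15 = 2.1655
y' = 14.4000 + 18.8000·sin(-1.7615)·0.15 = 11.6311
θ' = -1.7615 + (18.8000/2.0)·tan(-0.31)·0.15 = -2.2132
v' = 18.8000 − 3.1000·0.15 = 18.3350

(2.1655, 11.6311, -2.2132, 18.3350)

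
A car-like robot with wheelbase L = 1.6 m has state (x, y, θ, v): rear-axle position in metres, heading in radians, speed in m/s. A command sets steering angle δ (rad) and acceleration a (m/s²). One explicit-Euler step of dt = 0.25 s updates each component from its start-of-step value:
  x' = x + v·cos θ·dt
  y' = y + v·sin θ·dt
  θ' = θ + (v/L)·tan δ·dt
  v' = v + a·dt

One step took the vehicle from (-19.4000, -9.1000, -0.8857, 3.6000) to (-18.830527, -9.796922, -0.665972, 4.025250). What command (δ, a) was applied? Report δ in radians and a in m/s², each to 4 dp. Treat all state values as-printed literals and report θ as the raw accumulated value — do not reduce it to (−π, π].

a = (v'−v)/dt = (0.425250)/0.25 = 1.7010
Δθ = θ'−θ = 0.219728;  (v·dt/L) = 3.6000·0.25/1.6 = 0.562500
tan δ = Δθ·L/(v·dt) = 0.390628  →  δ = 0.3724

δ = 0.3724, a = 1.7010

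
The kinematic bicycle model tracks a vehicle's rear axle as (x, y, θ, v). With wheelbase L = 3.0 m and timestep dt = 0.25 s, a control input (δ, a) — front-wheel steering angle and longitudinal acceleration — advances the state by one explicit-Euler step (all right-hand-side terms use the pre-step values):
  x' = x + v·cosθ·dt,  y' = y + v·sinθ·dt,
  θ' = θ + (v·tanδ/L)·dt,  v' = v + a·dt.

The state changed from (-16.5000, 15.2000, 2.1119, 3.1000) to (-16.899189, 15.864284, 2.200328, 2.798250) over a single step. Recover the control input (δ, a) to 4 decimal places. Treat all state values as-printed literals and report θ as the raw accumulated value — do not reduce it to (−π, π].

a = (v'−v)/dt = (-0.301750)/0.25 = -1.2070
Δθ = θ'−θ = 0.088428;  (v·dt/L) = 3.1000·0.25/3.0 = 0.258333
tan δ = Δθ·L/(v·dt) = 0.342302  →  δ = 0.3298

δ = 0.3298, a = -1.2070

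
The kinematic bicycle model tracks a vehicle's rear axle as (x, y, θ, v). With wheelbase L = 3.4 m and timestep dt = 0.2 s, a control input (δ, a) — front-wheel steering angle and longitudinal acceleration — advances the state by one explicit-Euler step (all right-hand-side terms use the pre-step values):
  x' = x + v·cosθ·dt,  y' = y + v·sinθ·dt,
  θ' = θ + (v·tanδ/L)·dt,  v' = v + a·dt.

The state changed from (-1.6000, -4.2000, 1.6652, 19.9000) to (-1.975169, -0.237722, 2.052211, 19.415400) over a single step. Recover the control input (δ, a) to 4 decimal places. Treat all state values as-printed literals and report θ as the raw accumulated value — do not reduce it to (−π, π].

δ = 0.3193, a = -2.4230

a = (v'−v)/dt = (-0.484600)/0.2 = -2.4230
Δθ = θ'−θ = 0.387011;  (v·dt/L) = 19.9000·0.2/3.4 = 1.170588
tan δ = Δθ·L/(v·dt) = 0.330612  →  δ = 0.3193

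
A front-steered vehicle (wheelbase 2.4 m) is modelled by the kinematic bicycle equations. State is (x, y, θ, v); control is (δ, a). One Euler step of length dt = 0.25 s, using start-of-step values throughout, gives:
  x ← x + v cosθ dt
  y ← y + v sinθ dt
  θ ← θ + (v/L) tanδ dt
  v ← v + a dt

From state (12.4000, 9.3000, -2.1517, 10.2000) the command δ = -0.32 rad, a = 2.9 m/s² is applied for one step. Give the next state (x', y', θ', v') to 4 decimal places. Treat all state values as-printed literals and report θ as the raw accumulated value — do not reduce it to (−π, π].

(11.0006, 7.1683, -2.5038, 10.9250)

x' = 12.4000 + 10.2000·cos(-2.1517)·0.25 = 11.0006
y' = 9.3000 + 10.2000·sin(-2.1517)·0.25 = 7.1683
θ' = -2.1517 + (10.2000/2.4)·tan(-0.32)·0.25 = -2.5038
v' = 10.2000 + 2.9000·0.25 = 10.9250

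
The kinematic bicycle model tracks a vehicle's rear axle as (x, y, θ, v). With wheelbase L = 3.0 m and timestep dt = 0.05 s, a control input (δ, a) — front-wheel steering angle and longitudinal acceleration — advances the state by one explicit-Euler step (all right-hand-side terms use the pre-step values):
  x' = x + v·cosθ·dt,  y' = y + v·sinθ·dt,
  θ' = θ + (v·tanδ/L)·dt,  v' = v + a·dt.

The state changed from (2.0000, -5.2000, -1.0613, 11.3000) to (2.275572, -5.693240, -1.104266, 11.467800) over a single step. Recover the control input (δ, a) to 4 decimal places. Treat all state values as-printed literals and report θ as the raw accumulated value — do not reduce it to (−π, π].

δ = -0.2243, a = 3.3560

a = (v'−v)/dt = (0.167800)/0.05 = 3.3560
Δθ = θ'−θ = -0.042966;  (v·dt/L) = 11.3000·0.05/3.0 = 0.188333
tan δ = Δθ·L/(v·dt) = -0.228138  →  δ = -0.2243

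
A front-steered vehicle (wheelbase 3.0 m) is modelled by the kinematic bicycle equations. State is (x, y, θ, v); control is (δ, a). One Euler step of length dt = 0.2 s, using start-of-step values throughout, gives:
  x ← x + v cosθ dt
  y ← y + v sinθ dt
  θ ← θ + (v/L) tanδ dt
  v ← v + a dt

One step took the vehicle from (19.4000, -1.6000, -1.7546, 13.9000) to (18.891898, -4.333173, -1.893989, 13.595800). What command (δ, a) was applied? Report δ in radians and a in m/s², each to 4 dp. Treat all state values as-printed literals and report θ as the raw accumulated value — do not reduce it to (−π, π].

a = (v'−v)/dt = (-0.304200)/0.2 = -1.5210
Δθ = θ'−θ = -0.139389;  (v·dt/L) = 13.9000·0.2/3.0 = 0.926667
tan δ = Δθ·L/(v·dt) = -0.150420  →  δ = -0.1493

δ = -0.1493, a = -1.5210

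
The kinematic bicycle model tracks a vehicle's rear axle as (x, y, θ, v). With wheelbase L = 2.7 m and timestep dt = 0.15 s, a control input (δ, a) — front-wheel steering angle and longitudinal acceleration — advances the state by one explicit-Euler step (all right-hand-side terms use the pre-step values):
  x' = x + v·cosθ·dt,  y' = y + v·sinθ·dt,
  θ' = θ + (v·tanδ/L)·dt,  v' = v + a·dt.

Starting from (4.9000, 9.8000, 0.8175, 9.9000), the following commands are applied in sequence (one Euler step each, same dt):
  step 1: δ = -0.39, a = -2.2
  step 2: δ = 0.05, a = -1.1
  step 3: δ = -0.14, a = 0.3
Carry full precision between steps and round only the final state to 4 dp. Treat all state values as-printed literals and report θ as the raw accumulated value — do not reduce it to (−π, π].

after step 1 (δ=-0.39, a=-2.2): (5.915810, 10.883215, 0.591420, 9.570000)
after step 2 (δ=0.05, a=-1.1): (7.107490, 11.683564, 0.618025, 9.405000)
after step 3 (δ=-0.14, a=0.3): (8.257285, 12.500991, 0.544394, 9.450000)

(8.2573, 12.5010, 0.5444, 9.4500)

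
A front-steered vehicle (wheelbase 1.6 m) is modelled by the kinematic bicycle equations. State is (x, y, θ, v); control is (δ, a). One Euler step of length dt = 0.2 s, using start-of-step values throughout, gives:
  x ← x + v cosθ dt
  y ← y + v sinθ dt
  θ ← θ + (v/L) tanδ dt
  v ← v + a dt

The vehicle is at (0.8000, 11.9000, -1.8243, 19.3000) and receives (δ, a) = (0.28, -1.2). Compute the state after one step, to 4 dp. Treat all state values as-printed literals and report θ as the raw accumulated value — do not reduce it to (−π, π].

(-0.1681, 8.1634, -1.1306, 19.0600)

x' = 0.8000 + 19.3000·cos(-1.8243)·0.2 = -0.1681
y' = 11.9000 + 19.3000·sin(-1.8243)·0.2 = 8.1634
θ' = -1.8243 + (19.3000/1.6)·tan(0.28)·0.2 = -1.1306
v' = 19.3000 − 1.2000·0.2 = 19.0600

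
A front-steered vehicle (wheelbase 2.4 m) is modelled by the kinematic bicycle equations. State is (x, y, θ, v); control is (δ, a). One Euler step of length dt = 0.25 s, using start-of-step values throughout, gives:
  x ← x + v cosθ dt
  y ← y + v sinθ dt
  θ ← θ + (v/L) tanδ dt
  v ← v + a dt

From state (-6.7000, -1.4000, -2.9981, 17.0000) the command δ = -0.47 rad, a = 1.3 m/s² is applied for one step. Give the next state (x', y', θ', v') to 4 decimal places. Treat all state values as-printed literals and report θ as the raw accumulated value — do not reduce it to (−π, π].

x' = -6.7000 + 17.0000·cos(-2.9981)·0.25 = -10.9063
y' = -1.4000 + 17.0000·sin(-2.9981)·0.25 = -2.0078
θ' = -2.9981 + (17.0000/2.4)·tan(-0.47)·0.25 = -3.8976
v' = 17.0000 + 1.3000·0.25 = 17.3250

(-10.9063, -2.0078, -3.8976, 17.3250)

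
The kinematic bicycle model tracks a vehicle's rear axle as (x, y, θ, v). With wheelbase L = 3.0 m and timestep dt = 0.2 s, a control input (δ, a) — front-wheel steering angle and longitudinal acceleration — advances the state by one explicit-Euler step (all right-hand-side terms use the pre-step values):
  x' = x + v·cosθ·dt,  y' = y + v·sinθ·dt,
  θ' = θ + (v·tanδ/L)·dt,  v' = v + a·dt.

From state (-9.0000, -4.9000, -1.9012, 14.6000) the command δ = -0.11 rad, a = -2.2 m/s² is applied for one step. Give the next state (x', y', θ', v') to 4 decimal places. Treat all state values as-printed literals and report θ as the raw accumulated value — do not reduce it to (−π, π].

(-9.9473, -7.6621, -2.0087, 14.1600)

x' = -9.0000 + 14.6000·cos(-1.9012)·0.2 = -9.9473
y' = -4.9000 + 14.6000·sin(-1.9012)·0.2 = -7.6621
θ' = -1.9012 + (14.6000/3.0)·tan(-0.11)·0.2 = -2.0087
v' = 14.6000 − 2.2000·0.2 = 14.1600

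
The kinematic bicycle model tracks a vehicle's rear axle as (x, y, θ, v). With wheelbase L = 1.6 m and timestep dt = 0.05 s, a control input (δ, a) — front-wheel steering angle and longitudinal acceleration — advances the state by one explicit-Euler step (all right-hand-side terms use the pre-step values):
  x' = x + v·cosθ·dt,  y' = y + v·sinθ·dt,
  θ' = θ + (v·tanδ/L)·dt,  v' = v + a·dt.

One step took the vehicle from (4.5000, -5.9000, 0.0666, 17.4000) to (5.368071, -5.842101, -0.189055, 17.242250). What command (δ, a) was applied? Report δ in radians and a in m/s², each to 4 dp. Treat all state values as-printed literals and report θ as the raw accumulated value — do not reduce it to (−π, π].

δ = -0.4395, a = -3.1550

a = (v'−v)/dt = (-0.157750)/0.05 = -3.1550
Δθ = θ'−θ = -0.255655;  (v·dt/L) = 17.4000·0.05/1.6 = 0.543750
tan δ = Δθ·L/(v·dt) = -0.470170  →  δ = -0.4395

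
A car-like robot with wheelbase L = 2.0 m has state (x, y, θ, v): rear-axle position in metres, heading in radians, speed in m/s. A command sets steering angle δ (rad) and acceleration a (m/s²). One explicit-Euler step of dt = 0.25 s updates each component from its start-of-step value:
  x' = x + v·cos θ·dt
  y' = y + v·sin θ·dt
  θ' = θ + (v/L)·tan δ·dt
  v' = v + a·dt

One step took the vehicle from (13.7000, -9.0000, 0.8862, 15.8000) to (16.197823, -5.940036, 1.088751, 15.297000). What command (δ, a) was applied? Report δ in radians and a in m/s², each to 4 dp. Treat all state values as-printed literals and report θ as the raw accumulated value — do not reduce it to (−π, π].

δ = 0.1022, a = -2.0120

a = (v'−v)/dt = (-0.503000)/0.25 = -2.0120
Δθ = θ'−θ = 0.202551;  (v·dt/L) = 15.8000·0.25/2.0 = 1.975000
tan δ = Δθ·L/(v·dt) = 0.102557  →  δ = 0.1022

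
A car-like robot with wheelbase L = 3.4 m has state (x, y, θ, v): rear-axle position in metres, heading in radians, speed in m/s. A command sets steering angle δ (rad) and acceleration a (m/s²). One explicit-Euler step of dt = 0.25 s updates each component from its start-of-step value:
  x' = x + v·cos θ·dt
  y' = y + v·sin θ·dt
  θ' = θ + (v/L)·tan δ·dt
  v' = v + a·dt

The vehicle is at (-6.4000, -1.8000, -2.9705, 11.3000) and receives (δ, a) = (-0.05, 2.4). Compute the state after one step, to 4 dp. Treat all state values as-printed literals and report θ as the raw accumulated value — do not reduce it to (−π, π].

x' = -6.4000 + 11.3000·cos(-2.9705)·0.25 = -9.1838
y' = -1.8000 + 11.3000·sin(-2.9705)·0.25 = -2.2810
θ' = -2.9705 + (11.3000/3.4)·tan(-0.05)·0.25 = -3.0121
v' = 11.3000 + 2.4000·0.25 = 11.9000

(-9.1838, -2.2810, -3.0121, 11.9000)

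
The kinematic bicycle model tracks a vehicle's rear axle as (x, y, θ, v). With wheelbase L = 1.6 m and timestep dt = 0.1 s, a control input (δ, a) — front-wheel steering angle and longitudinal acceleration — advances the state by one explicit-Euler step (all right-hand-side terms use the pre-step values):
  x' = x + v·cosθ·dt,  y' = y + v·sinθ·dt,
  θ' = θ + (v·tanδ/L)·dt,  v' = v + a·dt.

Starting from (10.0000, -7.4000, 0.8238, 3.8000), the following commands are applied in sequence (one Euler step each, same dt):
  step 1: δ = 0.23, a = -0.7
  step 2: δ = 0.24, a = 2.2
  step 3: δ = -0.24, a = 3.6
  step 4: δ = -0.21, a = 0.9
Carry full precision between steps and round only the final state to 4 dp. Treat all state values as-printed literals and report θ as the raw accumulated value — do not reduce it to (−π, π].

(11.0060, -6.1846, 0.8186, 4.4000)

after step 1 (δ=0.23, a=-0.7): (10.258186, -7.121181, 0.879409, 3.730000)
after step 2 (δ=0.24, a=2.2): (10.496014, -6.833836, 0.936459, 3.950000)
after step 3 (δ=-0.24, a=3.6): (10.730108, -6.515678, 0.876044, 4.310000)
after step 4 (δ=-0.21, a=0.9): (11.006032, -6.184578, 0.818629, 4.400000)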